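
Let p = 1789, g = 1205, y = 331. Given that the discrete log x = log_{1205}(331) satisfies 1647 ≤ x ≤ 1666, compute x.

Compute 1205^1647 mod 1789 = 1583, then multiply by 1205 repeatedly:
  1205^1647=1583  1205^1648=441  1205^1649=72  1205^1650=888  1205^1651=218
  1205^1652=1496  1205^1653=1157  1205^1654=554  1205^1655=273  1205^1656=1578
  1205^1657=1572  1205^1658=1498  1205^1659=1778  1205^1660=1057  1205^1661=1706
  1205^1662=169  1205^1663=1488  1205^1664=462  1205^1665=331
Found 331 at exponent 1665.

1665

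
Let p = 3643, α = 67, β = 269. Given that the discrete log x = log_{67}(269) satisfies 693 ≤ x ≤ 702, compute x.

699

Compute 67^693 mod 3643 = 3154, then multiply by 67 repeatedly:
  67^693=3154  67^694=24  67^695=1608  67^696=2089  67^697=1529
  67^698=439  67^699=269
Found 269 at exponent 699.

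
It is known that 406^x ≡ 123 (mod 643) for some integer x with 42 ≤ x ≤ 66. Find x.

62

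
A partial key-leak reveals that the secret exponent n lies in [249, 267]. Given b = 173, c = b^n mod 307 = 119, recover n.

Compute 173^249 mod 307 = 303, then multiply by 173 repeatedly:
  173^249=303  173^250=229  173^251=14  173^252=273  173^253=258
  173^254=119
Found 119 at exponent 254.

254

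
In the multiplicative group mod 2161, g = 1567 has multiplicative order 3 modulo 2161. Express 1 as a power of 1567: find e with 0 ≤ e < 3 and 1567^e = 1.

Successive powers of 1567 modulo 2161:
  1567^0=1
So 1567^0 ≡ 1 (mod 2161), giving e = 0.

0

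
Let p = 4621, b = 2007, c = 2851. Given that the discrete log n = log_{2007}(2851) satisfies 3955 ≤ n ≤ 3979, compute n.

Compute 2007^3955 mod 4621 = 129, then multiply by 2007 repeatedly:
  2007^3955=129  2007^3956=127  2007^3957=734  2007^3958=3660  2007^3959=2851
Found 2851 at exponent 3959.

3959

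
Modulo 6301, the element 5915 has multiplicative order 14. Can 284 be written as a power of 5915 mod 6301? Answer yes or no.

no

284 ∈ ⟨5915⟩ iff 284^14 ≡ 1 (mod 6301), since |⟨5915⟩| = 14.
284^14 mod 6301 = 4734.
Since 4734 ≠ 1, 284 does not lie in the subgroup.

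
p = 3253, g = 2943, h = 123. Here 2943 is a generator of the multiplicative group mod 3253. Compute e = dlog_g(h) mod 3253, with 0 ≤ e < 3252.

Baby-step giant-step with m = ceil(sqrt(3252)) = 58.
Baby table (2943^j mod 3253 for j=0..57):
  0:1  1:2943  2:1763  3:3227  4:1554  5:2957  6:676  7:1885
  8:1190  9:1942  10:3038  11:1590  12:1556  13:2337  14:949  15:1833
  16:1045  17:1350  18:1137  19:2107  20:683  21:2968  22:519  23:1760
  24:904  25:2771  26:3035  27:2520  28:2773  29:2415  30:2793  31:2721
  32:2270  33:2201  34:820  35:2787  36:1328  37:1451  38:2357  39:1255
  40:1310  41:525  42:3153  43:1723  44:2615  45:2600  46:744  47:323
  48:713  49:174  50:1361  51:980  52:1982  53:397  54:544  55:516
  56:2690  57:2121
Giant step factor: 2943^(-58) ≡ 620 (mod 3253).
Scan 123·620^i mod 3253 for i = 0, 1, …:
  i=0: 123   i=1: 1441   i=2: 2098   i=3: 2813
  i=4: 452   i=5: 482   i=6: 2817   i=7: 2932
  i=8: 2666   i=9: 396     …   i=32: 109
  i=33: 2520
Match at i=33, j=27: e = 33·58 + 27 = 1941.

1941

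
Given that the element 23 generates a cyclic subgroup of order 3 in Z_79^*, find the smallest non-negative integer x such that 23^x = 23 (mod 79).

Successive powers of 23 modulo 79:
  23^0=1  23^1=23
So 23^1 ≡ 23 (mod 79), giving x = 1.

1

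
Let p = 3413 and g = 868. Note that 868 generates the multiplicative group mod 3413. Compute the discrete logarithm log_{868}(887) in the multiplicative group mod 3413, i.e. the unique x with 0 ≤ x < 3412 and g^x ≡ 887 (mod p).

1868

Baby-step giant-step with m = ceil(sqrt(3412)) = 59.
Baby table (868^j mod 3413 for j=0..58):
  0:1  1:868  2:2564  3:276  4:658  5:1173  6:1090  7:719
  8:2926  9:496  10:490  11:2108  12:376  13:2133  14:1598  15:1386
  16:1672  17:771  18:280  19:717  20:1190  21:2194  22:3351  23:792
  24:1443  25:3366  26:160  27:2360  28:680  29:3204  30:2890  31:3378
  32:337  33:2411  34:579  35:861  36:3314  37:2806  38:2139  39:3393
  40:3118  41:3328  42:1306  43:492  44:431  45:2091  46:2685  47:2914
  48:319  49:439  50:2209  51:2719  52:1709  53:2170  54:2997  55:690
  56:1645  57:1226  58:2725
Giant step factor: 868^(-59) ≡ 3338 (mod 3413).
Scan 887·3338^i mod 3413 for i = 0, 1, …:
  i=0: 887   i=1: 1735   i=2: 2982   i=3: 1608
  i=4: 2268   i=5: 550   i=6: 3119   i=7: 1572
  i=8: 1555   i=9: 2830     …   i=30: 1593
  i=31: 3393
Match at i=31, j=39: x = 31·59 + 39 = 1868.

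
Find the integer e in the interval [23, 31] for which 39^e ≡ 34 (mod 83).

Compute 39^23 mod 83 = 72, then multiply by 39 repeatedly:
  39^23=72  39^24=69  39^25=35  39^26=37  39^27=32
  39^28=3  39^29=34
Found 34 at exponent 29.

29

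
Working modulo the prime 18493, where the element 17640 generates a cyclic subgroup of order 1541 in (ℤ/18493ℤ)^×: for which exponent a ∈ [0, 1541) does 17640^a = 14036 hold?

51

Baby-step giant-step with m = ceil(sqrt(1541)) = 40.
Baby table (17640^j mod 18493 for j=0..39):
  0:1  1:17640  2:6382  3:11589  4:8338  5:7491  6:8755  7:3157
  8:7057  9:9097  10:7319  11:7527  12:15033  13:10993  14:17415  15:13377
  16:18093  17:8326  18:17727  19:6143  20:12033  21:17959  22:11670  23:13217
  24:6629  25:4321  26:12787  27:3559  28:15518  29:4134  30:5861  31:12170
  32:12056  33:16833  34:10512  35:2369  36:13473  37:10177  38:10729  39:2198
Giant step factor: 17640^(-40) ≡ 4745 (mod 18493).
Scan 14036·4745^i mod 18493 for i = 0, 1, …:
  i=0: 14036   i=1: 7527
Match at i=1, j=11: a = 1·40 + 11 = 51.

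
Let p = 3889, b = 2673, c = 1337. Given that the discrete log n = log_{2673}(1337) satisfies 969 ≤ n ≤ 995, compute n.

Compute 2673^969 mod 3889 = 505, then multiply by 2673 repeatedly:
  2673^969=505  2673^970=382  2673^971=2168  2673^972=454  2673^973=174
  2673^974=2311  2673^975=1571  2673^976=3052  2673^977=2763  2673^978=288
  2673^979=3691  2673^980=3539  2673^981=1699  2673^982=2964  2673^983=879
  2673^984=611  2673^985=3712  2673^986=1337
Found 1337 at exponent 986.

986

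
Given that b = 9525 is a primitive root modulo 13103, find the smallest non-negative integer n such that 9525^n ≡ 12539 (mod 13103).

Baby-step giant-step with m = ceil(sqrt(13102)) = 115.
Baby table (9525^j mod 13103 for j=0..114):
  0:1  1:9525  2:453  3:3938  4:8664  5:1906  6:6995  7:11723
  8:10912  9:3804  10:3305  11:6719  12:3423  13:3811  14:4465  15:9890
  16:4783  17:12047  18:4704  19:6443  20:8226  21:9813  22:5126  23:3372
  24:2847  25:7568  26:5597  27:8421  28:6562  29:1740  30:11308  31:2040
  32:12354  33:6910  34:1381  35:11716  36:9752  37:633  38:1945  39:11586
  40:3184  41:7258  42:1022  43:12124  44:4361  45:2015  46:10083  47:8688
  48:7755  49:4764  50:1411  51:9200  52:10239  53:846  54:12908  55:3251
  56:3386  57:5167  58:807  59:8317  60:11790  61:7040  62:7949  63:5091
  64:10675  65:95  66:768  67:3726  68:7226  69:10694  70:10731  71:9375
  72:13033  73:1503  74:7599  75:12606  76:9361  77:10713  78:8264  79:4879
  80:9237  81:8883  82:4504  83:1378  84:9347  85:8393  86:1922  87:2159
  88:5868  89:8405  90:11398  91:7595  92:712  93:7549  94:8064  95:12917
  96:10358  97:7463  98:1300  99:165  100:12368  101:9230  102:7723  103:1333
  104:18  105:1111  106:8154  107:5369  108:11819  109:8102  110:7983  111:1366
  112:12974  113:2957  114:7078
Giant step factor: 9525^(-115) ≡ 5402 (mod 13103).
Scan 12539·5402^i mod 13103 for i = 0, 1, …:
  i=0: 12539   i=1: 6271   i=2: 4687   i=3: 4178
  i=4: 6190   i=5: 12627   i=6: 9939   i=7: 7487
  i=8: 8916   i=9: 10707   i=10: 2572   i=11: 4764
Match at i=11, j=49: n = 11·115 + 49 = 1314.

1314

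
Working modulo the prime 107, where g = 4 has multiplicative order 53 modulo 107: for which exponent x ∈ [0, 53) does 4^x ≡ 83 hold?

10

Successive powers of 4 modulo 107:
  4^0=1  4^1=4  4^2=16  4^3=64  4^4=42  4^5=61
  4^6=30  4^7=13  4^8=52  4^9=101  4^10=83
So 4^10 ≡ 83 (mod 107), giving x = 10.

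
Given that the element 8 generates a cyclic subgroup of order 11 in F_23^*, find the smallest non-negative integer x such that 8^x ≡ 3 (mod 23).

10

Successive powers of 8 modulo 23:
  8^0=1  8^1=8  8^2=18  8^3=6  8^4=2  8^5=16
  8^6=13  8^7=12  8^8=4  8^9=9  8^10=3
So 8^10 ≡ 3 (mod 23), giving x = 10.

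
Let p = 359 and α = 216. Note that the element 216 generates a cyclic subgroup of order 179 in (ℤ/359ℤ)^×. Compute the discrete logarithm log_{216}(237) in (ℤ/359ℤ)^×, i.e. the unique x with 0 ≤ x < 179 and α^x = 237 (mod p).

Baby-step giant-step with m = ceil(sqrt(179)) = 14.
Baby table (216^j mod 359 for j=0..13):
  0:1  1:216  2:345  3:207  4:196  5:333  6:128  7:5
  8:3  9:289  10:317  11:262  12:229  13:281
Giant step factor: 216^(-14) ≡ 158 (mod 359).
Scan 237·158^i mod 359 for i = 0, 1, …:
  i=0: 237   i=1: 110   i=2: 148   i=3: 49
  i=4: 203   i=5: 123   i=6: 48   i=7: 45
  i=8: 289
Match at i=8, j=9: x = 8·14 + 9 = 121.

121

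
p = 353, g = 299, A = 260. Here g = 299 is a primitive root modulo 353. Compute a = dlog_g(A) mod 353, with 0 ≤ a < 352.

322

Baby-step giant-step with m = ceil(sqrt(352)) = 19.
Baby table (299^j mod 353 for j=0..18):
  0:1  1:299  2:92  3:327  4:345  5:79  6:323  7:208
  8:64  9:74  10:240  11:101  12:194  13:114  14:198  15:251
  16:213  17:147  18:181
Giant step factor: 299^(-19) ≡ 138 (mod 353).
Scan 260·138^i mod 353 for i = 0, 1, …:
  i=0: 260   i=1: 227   i=2: 262   i=3: 150
  i=4: 226   i=5: 124   i=6: 168   i=7: 239
  i=8: 153   i=9: 287     …   i=15: 142
  i=16: 181
Match at i=16, j=18: a = 16·19 + 18 = 322.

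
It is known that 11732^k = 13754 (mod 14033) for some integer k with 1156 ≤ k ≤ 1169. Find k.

1161

Compute 11732^1156 mod 14033 = 1215, then multiply by 11732 repeatedly:
  11732^1156=1215  11732^1157=10885  11732^1158=2520  11732^1159=11142  11732^1160=549
  11732^1161=13754
Found 13754 at exponent 1161.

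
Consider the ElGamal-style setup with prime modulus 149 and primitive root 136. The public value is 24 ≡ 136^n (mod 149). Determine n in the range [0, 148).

38

Baby-step giant-step with m = ceil(sqrt(148)) = 13.
Baby table (136^j mod 149 for j=0..12):
  0:1  1:136  2:20  3:38  4:102  5:15  6:103  7:2
  8:123  9:40  10:76  11:55  12:30
Giant step factor: 136^(-13) ≡ 34 (mod 149).
Scan 24·34^i mod 149 for i = 0, 1, …:
  i=0: 24   i=1: 71   i=2: 30
Match at i=2, j=12: n = 2·13 + 12 = 38.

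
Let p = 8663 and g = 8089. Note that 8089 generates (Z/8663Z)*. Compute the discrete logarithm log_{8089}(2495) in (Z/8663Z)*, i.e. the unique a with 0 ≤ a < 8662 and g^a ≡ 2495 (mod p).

Baby-step giant-step with m = ceil(sqrt(8662)) = 94.
Baby table (8089^j mod 8663 for j=0..93):
  0:1  1:8089  2:282  3:2729  4:1557  5:7234  6:5924  7:4183
  8:7272  9:1438  10:6236  11:7018  12:8626  13:3912  14:6892  15:2983
  16:3032  17:895  18:6050  19:1163  20:8152  21:7435  22:3169  23:224
  24:1369  25:2527  26:4886  27:2248  28:435  29:1537  30:1388  31:284
  32:1581  33:2121  34:4029  35:375  36:1325  37:1794  38:1141  39:3454
  40:1231  41:3772  42:622  43:6818  44:2144  45:8153  46:6861  47:3451
  48:2953  49:2926  50:1098  51:2147  52:6431  53:7707  54:2975  55:7624
  56:7302  57:1544  58:6033  59:2258  60:3358  61:4357  62:2689  63:7191
  64:4617  65:720  66:2544  67:3791  68:7042  69:3513  70:2017  71:3084
  72:5699  73:3388  74:4463  75:2486  76:2431  77:8012  78:1165  79:7004
  80:7999  81:8627  82:3338  83:7174  84:5712  85:4589  86:8129  87:3311
  88:5346  89:6761  90:210  91:742  92:7242  93:1332
Giant step factor: 8089^(-94) ≡ 8254 (mod 8663).
Scan 2495·8254^i mod 8663 for i = 0, 1, …:
  i=0: 2495   i=1: 1779   i=2: 81   i=3: 1523
  i=4: 829   i=5: 7459   i=6: 7308   i=7: 8426
  i=8: 1640   i=9: 4954     …   i=55: 7977
  i=56: 3358
Match at i=56, j=60: a = 56·94 + 60 = 5324.

5324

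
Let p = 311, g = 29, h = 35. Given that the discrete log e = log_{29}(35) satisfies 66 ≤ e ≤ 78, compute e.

Compute 29^66 mod 311 = 235, then multiply by 29 repeatedly:
  29^66=235  29^67=284  29^68=150  29^69=307  29^70=195
  29^71=57  29^72=98  29^73=43  29^74=3  29^75=87
  29^76=35
Found 35 at exponent 76.

76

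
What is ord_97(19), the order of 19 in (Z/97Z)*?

32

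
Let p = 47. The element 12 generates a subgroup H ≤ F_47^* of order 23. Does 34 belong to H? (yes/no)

⟨12⟩ has order 23; its elements mod 47 are {1, 2, 3, 4, 6, 7, 8, 9, 12, 14, 16, 17, 18, 21, 24, 25, 27, 28, 32, 34, 36, 37, 42}.
34 is in this set.

yes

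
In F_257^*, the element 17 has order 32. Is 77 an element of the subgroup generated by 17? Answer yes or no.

no

77 ∈ ⟨17⟩ iff 77^32 ≡ 1 (mod 257), since |⟨17⟩| = 32.
77^32 mod 257 = 64.
Since 64 ≠ 1, 77 does not lie in the subgroup.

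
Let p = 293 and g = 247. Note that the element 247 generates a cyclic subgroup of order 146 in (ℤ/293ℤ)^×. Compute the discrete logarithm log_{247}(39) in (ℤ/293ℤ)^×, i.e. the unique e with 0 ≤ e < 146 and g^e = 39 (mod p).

30

Baby-step giant-step with m = ceil(sqrt(146)) = 13.
Baby table (247^j mod 293 for j=0..12):
  0:1  1:247  2:65  3:233  4:123  5:202  6:84  7:238
  8:186  9:234  10:77  11:267  12:24
Giant step factor: 247^(-13) ≡ 237 (mod 293).
Scan 39·237^i mod 293 for i = 0, 1, …:
  i=0: 39   i=1: 160   i=2: 123
Match at i=2, j=4: e = 2·13 + 4 = 30.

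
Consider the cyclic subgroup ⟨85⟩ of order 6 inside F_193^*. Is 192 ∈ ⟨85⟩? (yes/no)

192 ∈ ⟨85⟩ iff 192^6 ≡ 1 (mod 193), since |⟨85⟩| = 6.
192^6 mod 193 = 1.
Since 1 = 1, 192 lies in the subgroup.

yes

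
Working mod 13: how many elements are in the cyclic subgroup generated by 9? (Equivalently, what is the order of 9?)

The order of 9 must divide p − 1 = 12 = 2^2 · 3.
Divisors: 1, 2, 3, 4, 6, 12.
Check each in increasing order: 9^1 ≡ 9;  9^2 ≡ 3;  9^3 ≡ 1.
Smallest exponent giving 1 is 3.

3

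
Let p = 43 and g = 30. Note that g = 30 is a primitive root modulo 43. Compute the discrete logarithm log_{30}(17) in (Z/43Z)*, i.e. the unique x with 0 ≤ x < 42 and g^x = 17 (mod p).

34

Baby-step giant-step with m = ceil(sqrt(42)) = 7.
Baby table (30^j mod 43 for j=0..6):
  0:1  1:30  2:40  3:39  4:9  5:12  6:16
Giant step factor: 30^(-7) ≡ 37 (mod 43).
Scan 17·37^i mod 43 for i = 0, 1, …:
  i=0: 17   i=1: 27   i=2: 10   i=3: 26
  i=4: 16
Match at i=4, j=6: x = 4·7 + 6 = 34.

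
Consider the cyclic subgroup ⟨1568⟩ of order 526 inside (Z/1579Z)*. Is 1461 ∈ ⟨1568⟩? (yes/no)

yes

1461 ∈ ⟨1568⟩ iff 1461^526 ≡ 1 (mod 1579), since |⟨1568⟩| = 526.
1461^526 mod 1579 = 1.
Since 1 = 1, 1461 lies in the subgroup.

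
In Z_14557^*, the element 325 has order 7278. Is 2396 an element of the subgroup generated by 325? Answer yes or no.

2396 ∈ ⟨325⟩ iff 2396^7278 ≡ 1 (mod 14557), since |⟨325⟩| = 7278.
2396^7278 mod 14557 = 1.
Since 1 = 1, 2396 lies in the subgroup.

yes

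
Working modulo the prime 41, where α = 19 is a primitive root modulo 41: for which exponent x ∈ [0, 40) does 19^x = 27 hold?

5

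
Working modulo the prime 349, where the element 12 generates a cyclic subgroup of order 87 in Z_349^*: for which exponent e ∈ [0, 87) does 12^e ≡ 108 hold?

65

Baby-step giant-step with m = ceil(sqrt(87)) = 10.
Baby table (12^j mod 349 for j=0..9):
  0:1  1:12  2:144  3:332  4:145  5:344  6:289  7:327
  8:85  9:322
Giant step factor: 12^(-10) ≡ 14 (mod 349).
Scan 108·14^i mod 349 for i = 0, 1, …:
  i=0: 108   i=1: 116   i=2: 228   i=3: 51
  i=4: 16   i=5: 224   i=6: 344
Match at i=6, j=5: e = 6·10 + 5 = 65.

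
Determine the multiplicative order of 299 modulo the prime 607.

202

The order of 299 must divide p − 1 = 606 = 2 · 3 · 101.
Divisors: 1, 2, 3, 6, 101, 202, 303, 606.
Check each in increasing order: 299^1 ≡ 299;  299^2 ≡ 172;  299^3 ≡ 440;  299^6 ≡ 574;  299^101 ≡ 606;  299^202 ≡ 1.
Smallest exponent giving 1 is 202.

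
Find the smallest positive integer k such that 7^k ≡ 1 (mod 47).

The order of 7 must divide p − 1 = 46 = 2 · 23.
Divisors: 1, 2, 23, 46.
Check each in increasing order: 7^1 ≡ 7;  7^2 ≡ 2;  7^23 ≡ 1.
Smallest exponent giving 1 is 23.

23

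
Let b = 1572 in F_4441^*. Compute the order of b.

1480

The order of 1572 must divide p − 1 = 4440 = 2^3 · 3 · 5 · 37.
Divisors: 1, 2, 3, 4, 5, 6, 8, 10, 12, 15, 20, 24, 30, 37, 40, 60, 74, 111, 120, 148, 185, 222, 296, 370, 444, 555, 740, 888, 1110, 1480, 2220, 4440.
Check each in increasing order: 1572^1 ≡ 1572;  1572^2 ≡ 1988;  1572^3 ≡ 3113;  1572^4 ≡ 4095;  1572^5 ≡ 2331;  1572^6 ≡ 507;  1572^8 ≡ 4250;  1572^10 ≡ 2218;  1572^12 ≡ 3912;  1572^15 ≡ 834;  1572^20 ≡ 3337;  1572^24 ≡ 58;  1572^30 ≡ 2760;  1572^37 ≡ 1597;  1572^40 ≡ 1982;  1572^60 ≡ 1285;  1572^74 ≡ 1275;  1572^111 ≡ 2197;  1572^120 ≡ 3614;  1572^148 ≡ 219;  1572^185 ≡ 3345;  1572^222 ≡ 3883;  1572^296 ≡ 3551;  1572^370 ≡ 2146;  1572^444 ≡ 494;  1572^555 ≡ 1714;  1572^740 ≡ 4440;  1572^888 ≡ 4222;  1572^1110 ≡ 2295;  1572^1480 ≡ 1.
Smallest exponent giving 1 is 1480.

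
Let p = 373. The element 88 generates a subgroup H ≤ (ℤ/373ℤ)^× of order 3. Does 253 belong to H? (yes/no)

⟨88⟩ has order 3; its elements mod 373 are {1, 88, 284}.
253 is not in this set.

no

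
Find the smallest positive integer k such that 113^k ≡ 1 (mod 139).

69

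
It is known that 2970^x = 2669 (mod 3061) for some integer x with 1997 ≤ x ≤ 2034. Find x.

Compute 2970^1997 mod 3061 = 1052, then multiply by 2970 repeatedly:
  2970^1997=1052  2970^1998=2220  2970^1999=6  2970^2000=2515  2970^2001=710
  2970^2002=2732  2970^2003=2390  2970^2004=2902  2970^2005=2225  2970^2006=2612
  2970^2007=1066  2970^2008=946  2970^2009=2683  2970^2010=727  2970^2011=1185
  2970^2012=2361  2970^2013=2480  2970^2014=834  2970^2015=631  2970^2016=738
  2970^2017=184  2970^2018=1622  2970^2019=2387  2970^2020=114  2970^2021=1870
  2970^2022=1246  2970^2023=2932  2970^2024=2556  2970^2025=40  2970^2026=2482
  2970^2027=652  2970^2028=1888  2970^2029=2669
Found 2669 at exponent 2029.

2029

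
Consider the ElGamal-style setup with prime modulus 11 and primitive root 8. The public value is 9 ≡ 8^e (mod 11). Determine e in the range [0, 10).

2

Successive powers of 8 modulo 11:
  8^0=1  8^1=8  8^2=9
So 8^2 ≡ 9 (mod 11), giving e = 2.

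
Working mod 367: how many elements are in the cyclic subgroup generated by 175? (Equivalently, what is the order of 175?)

The order of 175 must divide p − 1 = 366 = 2 · 3 · 61.
Divisors: 1, 2, 3, 6, 61, 122, 183, 366.
Check each in increasing order: 175^1 ≡ 175;  175^2 ≡ 164;  175^3 ≡ 74;  175^6 ≡ 338;  175^61 ≡ 1.
Smallest exponent giving 1 is 61.

61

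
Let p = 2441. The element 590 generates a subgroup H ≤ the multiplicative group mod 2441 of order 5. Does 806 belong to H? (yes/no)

no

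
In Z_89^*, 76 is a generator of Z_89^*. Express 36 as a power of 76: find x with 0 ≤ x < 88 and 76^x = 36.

78

Baby-step giant-step with m = ceil(sqrt(88)) = 10.
Baby table (76^j mod 89 for j=0..9):
  0:1  1:76  2:80  3:28  4:81  5:15  6:72  7:43
  8:64  9:58
Giant step factor: 76^(-10) ≡ 36 (mod 89).
Scan 36·36^i mod 89 for i = 0, 1, …:
  i=0: 36   i=1: 50   i=2: 20   i=3: 8
  i=4: 21   i=5: 44   i=6: 71   i=7: 64
Match at i=7, j=8: x = 7·10 + 8 = 78.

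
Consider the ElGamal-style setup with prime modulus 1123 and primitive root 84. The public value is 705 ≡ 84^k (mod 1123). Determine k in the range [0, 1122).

Baby-step giant-step with m = ceil(sqrt(1122)) = 34.
Baby table (84^j mod 1123 for j=0..33):
  0:1  1:84  2:318  3:883  4:54  5:44  6:327  7:516
  8:670  9:130  10:813  11:912  12:244  13:282  14:105  15:959
  16:823  17:629  18:55  19:128  20:645  21:276  22:724  23:174
  24:17  25:305  26:914  27:412  28:918  29:748  30:1067  31:911
  32:160  33:1087
Giant step factor: 84^(-34) ≡ 319 (mod 1123).
Scan 705·319^i mod 1123 for i = 0, 1, …:
  i=0: 705   i=1: 295   i=2: 896   i=3: 582
  i=4: 363   i=5: 128
Match at i=5, j=19: k = 5·34 + 19 = 189.

189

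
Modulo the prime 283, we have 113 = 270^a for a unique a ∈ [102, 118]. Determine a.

104

Compute 270^102 mod 283 = 71, then multiply by 270 repeatedly:
  270^102=71  270^103=209  270^104=113
Found 113 at exponent 104.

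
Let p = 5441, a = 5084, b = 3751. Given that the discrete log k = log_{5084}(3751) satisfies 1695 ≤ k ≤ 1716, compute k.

1708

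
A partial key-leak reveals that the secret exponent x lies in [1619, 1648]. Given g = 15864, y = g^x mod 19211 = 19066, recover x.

Compute 15864^1619 mod 19211 = 12770, then multiply by 15864 repeatedly:
  15864^1619=12770  15864^1620=3285  15864^1621=13008  15864^1622=13561  15864^1623=6926
  15864^1624=6355  15864^1625=15603  15864^1626=11468  15864^1627=182  15864^1628=5598
  15864^1629=13430  15864^1630=3530  15864^1631=19066
Found 19066 at exponent 1631.

1631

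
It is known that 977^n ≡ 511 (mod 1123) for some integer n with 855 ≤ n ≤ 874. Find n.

Compute 977^855 mod 1123 = 286, then multiply by 977 repeatedly:
  977^855=286  977^856=918  977^857=732  977^858=936  977^859=350
  977^860=558  977^861=511
Found 511 at exponent 861.

861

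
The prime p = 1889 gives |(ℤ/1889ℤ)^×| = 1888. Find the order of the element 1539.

1888

The order of 1539 must divide p − 1 = 1888 = 2^5 · 59.
Divisors: 1, 2, 4, 8, 16, 32, 59, 118, 236, 472, 944, 1888.
Check each in increasing order: 1539^1 ≡ 1539;  1539^2 ≡ 1604;  1539^4 ≡ 1887;  1539^8 ≡ 4;  1539^16 ≡ 16;  1539^32 ≡ 256;  1539^59 ≡ 1648;  1539^118 ≡ 1411;  1539^236 ≡ 1804;  1539^472 ≡ 1558;  1539^944 ≡ 1888;  1539^1888 ≡ 1.
Smallest exponent giving 1 is 1888.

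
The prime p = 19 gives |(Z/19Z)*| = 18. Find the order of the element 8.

6

The order of 8 must divide p − 1 = 18 = 2 · 3^2.
Divisors: 1, 2, 3, 6, 9, 18.
Check each in increasing order: 8^1 ≡ 8;  8^2 ≡ 7;  8^3 ≡ 18;  8^6 ≡ 1.
Smallest exponent giving 1 is 6.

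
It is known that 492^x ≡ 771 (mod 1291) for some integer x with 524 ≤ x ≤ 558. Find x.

Compute 492^524 mod 1291 = 1096, then multiply by 492 repeatedly:
  492^524=1096  492^525=885  492^526=353  492^527=682  492^528=1175
  492^529=1023  492^530=1117  492^531=889  492^532=1030  492^533=688
  492^534=254  492^535=1032  492^536=381  492^537=257  492^538=1217
  492^539=1031  492^540=1180  492^541=901  492^542=479  492^543=706
  492^544=73  492^545=1059  492^546=755  492^547=943  492^548=487
  492^549=769  492^550=85  492^551=508  492^552=773  492^553=762
  492^554=514  492^555=1143  492^556=771
Found 771 at exponent 556.

556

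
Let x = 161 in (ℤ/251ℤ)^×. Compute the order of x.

125

The order of 161 must divide p − 1 = 250 = 2 · 5^3.
Divisors: 1, 2, 5, 10, 25, 50, 125, 250.
Check each in increasing order: 161^1 ≡ 161;  161^2 ≡ 68;  161^5 ≡ 249;  161^10 ≡ 4;  161^25 ≡ 219;  161^50 ≡ 20;  161^125 ≡ 1.
Smallest exponent giving 1 is 125.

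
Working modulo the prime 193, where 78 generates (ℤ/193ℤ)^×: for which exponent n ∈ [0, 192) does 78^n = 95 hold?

134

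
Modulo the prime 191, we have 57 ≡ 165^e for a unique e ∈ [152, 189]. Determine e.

167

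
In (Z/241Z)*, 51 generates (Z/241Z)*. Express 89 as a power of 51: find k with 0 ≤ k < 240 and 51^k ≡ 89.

Baby-step giant-step with m = ceil(sqrt(240)) = 16.
Baby table (51^j mod 241 for j=0..15):
  0:1  1:51  2:191  3:101  4:90  5:11  6:79  7:173
  8:147  9:26  10:121  11:146  12:216  13:171  14:45  15:126
Giant step factor: 51^(-16) ≡ 119 (mod 241).
Scan 89·119^i mod 241 for i = 0, 1, …:
  i=0: 89   i=1: 228   i=2: 140   i=3: 31
  i=4: 74   i=5: 130   i=6: 46   i=7: 172
  i=8: 224   i=9: 146
Match at i=9, j=11: k = 9·16 + 11 = 155.

155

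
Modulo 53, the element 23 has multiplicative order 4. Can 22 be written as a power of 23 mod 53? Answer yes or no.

22 ∈ ⟨23⟩ iff 22^4 ≡ 1 (mod 53), since |⟨23⟩| = 4.
22^4 mod 53 = 49.
Since 49 ≠ 1, 22 does not lie in the subgroup.

no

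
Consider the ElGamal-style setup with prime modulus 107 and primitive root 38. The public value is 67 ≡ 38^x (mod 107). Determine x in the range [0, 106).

59

Baby-step giant-step with m = ceil(sqrt(106)) = 11.
Baby table (38^j mod 107 for j=0..10):
  0:1  1:38  2:53  3:88  4:27  5:63  6:40  7:22
  8:87  9:96  10:10
Giant step factor: 38^(-11) ≡ 78 (mod 107).
Scan 67·78^i mod 107 for i = 0, 1, …:
  i=0: 67   i=1: 90   i=2: 65   i=3: 41
  i=4: 95   i=5: 27
Match at i=5, j=4: x = 5·11 + 4 = 59.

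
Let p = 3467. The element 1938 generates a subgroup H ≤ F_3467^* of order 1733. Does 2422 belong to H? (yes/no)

2422 ∈ ⟨1938⟩ iff 2422^1733 ≡ 1 (mod 3467), since |⟨1938⟩| = 1733.
2422^1733 mod 3467 = 3466.
Since 3466 ≠ 1, 2422 does not lie in the subgroup.

no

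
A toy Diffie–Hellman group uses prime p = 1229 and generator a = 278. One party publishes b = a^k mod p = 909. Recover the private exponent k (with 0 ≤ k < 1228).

350

Baby-step giant-step with m = ceil(sqrt(1228)) = 36.
Baby table (278^j mod 1229 for j=0..35):
  0:1  1:278  2:1086  3:803  4:785  5:697  6:813  7:1107
  8:496  9:240  10:354  11:92  12:996  13:363  14:136  15:938
  16:216  17:1056  18:1066  19:159  20:1187  21:614  22:1090  23:686
  24:213  25:222  26:266  27:208  28:61  29:981  30:1109  31:1052
  32:1183  33:731  34:433  35:1161
Giant step factor: 278^(-36) ≡ 794 (mod 1229).
Scan 909·794^i mod 1229 for i = 0, 1, …:
  i=0: 909   i=1: 323   i=2: 830   i=3: 276
  i=4: 382   i=5: 974   i=6: 315   i=7: 623
  i=8: 604   i=9: 266
Match at i=9, j=26: k = 9·36 + 26 = 350.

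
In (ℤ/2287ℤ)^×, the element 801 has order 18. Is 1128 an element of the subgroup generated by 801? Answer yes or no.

no

⟨801⟩ has order 18; its elements mod 2287 are {1, 129, 414, 632, 801, 804, 805, 930, 1046, 1241, 1357, 1482, 1483, 1486, 1655, 1873, 2158, 2286}.
1128 is not in this set.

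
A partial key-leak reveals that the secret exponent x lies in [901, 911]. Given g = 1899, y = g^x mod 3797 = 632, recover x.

Compute 1899^901 mod 3797 = 632, then multiply by 1899 repeatedly:
  1899^901=632
Found 632 at exponent 901.

901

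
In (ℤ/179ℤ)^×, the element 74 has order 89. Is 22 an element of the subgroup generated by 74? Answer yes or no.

22 ∈ ⟨74⟩ iff 22^89 ≡ 1 (mod 179), since |⟨74⟩| = 89.
22^89 mod 179 = 1.
Since 1 = 1, 22 lies in the subgroup.

yes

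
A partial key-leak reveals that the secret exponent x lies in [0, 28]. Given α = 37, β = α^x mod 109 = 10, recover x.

5

Compute 37^0 mod 109 = 1, then multiply by 37 repeatedly:
  37^0=1  37^1=37  37^2=61  37^3=77  37^4=15
  37^5=10
Found 10 at exponent 5.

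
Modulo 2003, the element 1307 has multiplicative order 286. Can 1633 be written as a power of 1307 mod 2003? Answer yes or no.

1633 ∈ ⟨1307⟩ iff 1633^286 ≡ 1 (mod 2003), since |⟨1307⟩| = 286.
1633^286 mod 2003 = 1.
Since 1 = 1, 1633 lies in the subgroup.

yes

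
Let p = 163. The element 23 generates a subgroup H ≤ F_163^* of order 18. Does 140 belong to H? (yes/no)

yes

⟨23⟩ has order 18; its elements mod 163 are {1, 23, 30, 38, 40, 53, 58, 59, 78, 85, 104, 105, 110, 123, 125, 133, 140, 162}.
140 is in this set.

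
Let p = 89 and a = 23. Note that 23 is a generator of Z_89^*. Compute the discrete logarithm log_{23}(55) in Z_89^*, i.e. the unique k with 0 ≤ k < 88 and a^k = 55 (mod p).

66

Baby-step giant-step with m = ceil(sqrt(88)) = 10.
Baby table (23^j mod 89 for j=0..9):
  0:1  1:23  2:84  3:63  4:25  5:41  6:53  7:62
  8:2  9:46
Giant step factor: 23^(-10) ≡ 80 (mod 89).
Scan 55·80^i mod 89 for i = 0, 1, …:
  i=0: 55   i=1: 39   i=2: 5   i=3: 44
  i=4: 49   i=5: 4   i=6: 53
Match at i=6, j=6: k = 6·10 + 6 = 66.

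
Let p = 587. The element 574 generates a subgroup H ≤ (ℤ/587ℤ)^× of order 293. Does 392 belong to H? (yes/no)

392 ∈ ⟨574⟩ iff 392^293 ≡ 1 (mod 587), since |⟨574⟩| = 293.
392^293 mod 587 = 586.
Since 586 ≠ 1, 392 does not lie in the subgroup.

no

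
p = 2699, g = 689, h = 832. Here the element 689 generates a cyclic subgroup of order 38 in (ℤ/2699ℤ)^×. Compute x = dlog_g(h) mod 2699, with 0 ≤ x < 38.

35

Successive powers of 689 modulo 2699:
  689^0=1  689^1=689  689^2=2396  689^3=1755  689^4=43  689^5=2637
  689^6=466  689^7=2592  689^8=1849  689^9=33  689^10=1145  689^11=797
  689^12=1236  689^13=1419  689^14=653  689^15=1883  689^16=1867  689^17=1639
  689^18=1089  689^19=2698  689^20=2010  689^21=303  689^22=944  689^23=2656
  689^24=62  689^25=2233  689^26=107  689^27=850  689^28=2666  689^29=1554
  689^30=1902  689^31=1463  689^32=1280  689^33=2046  689^34=816  689^35=832
So 689^35 ≡ 832 (mod 2699), giving x = 35.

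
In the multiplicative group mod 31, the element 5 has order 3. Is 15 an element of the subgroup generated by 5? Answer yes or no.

no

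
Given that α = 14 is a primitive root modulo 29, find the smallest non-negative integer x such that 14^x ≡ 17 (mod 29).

Successive powers of 14 modulo 29:
  14^0=1  14^1=14  14^2=22  14^3=18  14^4=20  14^5=19
  14^6=5  14^7=12  14^8=23  14^9=3  14^10=13  14^11=8
  14^12=25  14^13=2  14^14=28  14^15=15  14^16=7  14^17=11
  14^18=9  14^19=10  14^20=24  14^21=17
So 14^21 ≡ 17 (mod 29), giving x = 21.

21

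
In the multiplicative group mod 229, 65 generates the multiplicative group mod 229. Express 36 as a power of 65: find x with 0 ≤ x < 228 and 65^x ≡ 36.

Baby-step giant-step with m = ceil(sqrt(228)) = 16.
Baby table (65^j mod 229 for j=0..15):
  0:1  1:65  2:103  3:54  4:75  5:66  6:168  7:157
  8:129  9:141  10:5  11:96  12:57  13:41  14:146  15:101
Giant step factor: 65^(-16) ≡ 3 (mod 229).
Scan 36·3^i mod 229 for i = 0, 1, …:
  i=0: 36   i=1: 108   i=2: 95   i=3: 56
  i=4: 168
Match at i=4, j=6: x = 4·16 + 6 = 70.

70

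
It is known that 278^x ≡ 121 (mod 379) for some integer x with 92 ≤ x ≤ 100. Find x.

98

Compute 278^92 mod 379 = 289, then multiply by 278 repeatedly:
  278^92=289  278^93=373  278^94=227  278^95=192  278^96=316
  278^97=299  278^98=121
Found 121 at exponent 98.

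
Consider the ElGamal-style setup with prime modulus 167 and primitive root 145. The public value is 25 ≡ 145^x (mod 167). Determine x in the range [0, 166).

22

Successive powers of 145 modulo 167:
  145^0=1  145^1=145  145^2=150  145^3=40  145^4=122  145^5=155
  145^6=97  145^7=37  145^8=21  145^9=39  145^10=144  145^11=5
  145^12=57  145^13=82  145^14=33  145^15=109  145^16=107  145^17=151
  145^18=18  145^19=105  145^20=28  145^21=52  145^22=25
So 145^22 ≡ 25 (mod 167), giving x = 22.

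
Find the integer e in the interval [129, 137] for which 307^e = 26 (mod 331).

Compute 307^129 mod 331 = 263, then multiply by 307 repeatedly:
  307^129=263  307^130=308  307^131=221  307^132=323  307^133=192
  307^134=26
Found 26 at exponent 134.

134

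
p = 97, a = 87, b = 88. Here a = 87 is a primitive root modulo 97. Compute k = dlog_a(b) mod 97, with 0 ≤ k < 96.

Baby-step giant-step with m = ceil(sqrt(96)) = 10.
Baby table (87^j mod 97 for j=0..9):
  0:1  1:87  2:3  3:67  4:9  5:7  6:27  7:21
  8:81  9:63
Giant step factor: 87^(-10) ≡ 2 (mod 97).
Scan 88·2^i mod 97 for i = 0, 1, …:
  i=0: 88   i=1: 79   i=2: 61   i=3: 25
  i=4: 50   i=5: 3
Match at i=5, j=2: k = 5·10 + 2 = 52.

52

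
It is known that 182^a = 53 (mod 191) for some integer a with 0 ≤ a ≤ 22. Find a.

7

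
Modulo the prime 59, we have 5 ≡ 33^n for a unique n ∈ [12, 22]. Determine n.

Compute 33^12 mod 59 = 57, then multiply by 33 repeatedly:
  33^12=57  33^13=52  33^14=5
Found 5 at exponent 14.

14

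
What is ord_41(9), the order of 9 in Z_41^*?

4

The order of 9 must divide p − 1 = 40 = 2^3 · 5.
Divisors: 1, 2, 4, 5, 8, 10, 20, 40.
Check each in increasing order: 9^1 ≡ 9;  9^2 ≡ 40;  9^4 ≡ 1.
Smallest exponent giving 1 is 4.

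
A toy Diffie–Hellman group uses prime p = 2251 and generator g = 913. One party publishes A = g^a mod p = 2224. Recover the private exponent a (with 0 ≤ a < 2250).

846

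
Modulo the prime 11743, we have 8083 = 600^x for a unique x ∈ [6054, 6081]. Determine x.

Compute 600^6054 mod 11743 = 2010, then multiply by 600 repeatedly:
  600^6054=2010  600^6055=8214  600^6056=8083
Found 8083 at exponent 6056.

6056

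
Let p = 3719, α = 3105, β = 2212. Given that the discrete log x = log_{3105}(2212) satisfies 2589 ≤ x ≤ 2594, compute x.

2591

Compute 3105^2589 mod 3719 = 3699, then multiply by 3105 repeatedly:
  3105^2589=3699  3105^2590=1123  3105^2591=2212
Found 2212 at exponent 2591.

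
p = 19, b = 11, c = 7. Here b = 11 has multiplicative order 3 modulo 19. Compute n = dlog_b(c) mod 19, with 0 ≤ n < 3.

Successive powers of 11 modulo 19:
  11^0=1  11^1=11  11^2=7
So 11^2 ≡ 7 (mod 19), giving n = 2.

2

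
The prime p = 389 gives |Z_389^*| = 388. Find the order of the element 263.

The order of 263 must divide p − 1 = 388 = 2^2 · 97.
Divisors: 1, 2, 4, 97, 194, 388.
Check each in increasing order: 263^1 ≡ 263;  263^2 ≡ 316;  263^4 ≡ 272;  263^97 ≡ 115;  263^194 ≡ 388;  263^388 ≡ 1.
Smallest exponent giving 1 is 388.

388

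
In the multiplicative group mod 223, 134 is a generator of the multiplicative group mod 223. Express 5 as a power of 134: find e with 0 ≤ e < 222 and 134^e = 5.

221

Baby-step giant-step with m = ceil(sqrt(222)) = 15.
Baby table (134^j mod 223 for j=0..14):
  0:1  1:134  2:116  3:157  4:76  5:149  6:119  7:113
  8:201  9:174  10:124  11:114  12:112  13:67  14:58
Giant step factor: 134^(-15) ≡ 27 (mod 223).
Scan 5·27^i mod 223 for i = 0, 1, …:
  i=0: 5   i=1: 135   i=2: 77   i=3: 72
  i=4: 160   i=5: 83   i=6: 11   i=7: 74
  i=8: 214   i=9: 203     …   i=13: 29
  i=14: 114
Match at i=14, j=11: e = 14·15 + 11 = 221.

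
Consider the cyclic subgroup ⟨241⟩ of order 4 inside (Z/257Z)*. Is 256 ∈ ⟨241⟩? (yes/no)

yes

256 ∈ ⟨241⟩ iff 256^4 ≡ 1 (mod 257), since |⟨241⟩| = 4.
256^4 mod 257 = 1.
Since 1 = 1, 256 lies in the subgroup.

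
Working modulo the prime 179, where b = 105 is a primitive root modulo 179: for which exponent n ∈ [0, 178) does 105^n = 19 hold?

68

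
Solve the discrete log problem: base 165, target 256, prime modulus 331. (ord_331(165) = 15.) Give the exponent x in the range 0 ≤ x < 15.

Successive powers of 165 modulo 331:
  165^0=1  165^1=165  165^2=83  165^3=124  165^4=269  165^5=31
  165^6=150  165^7=256
So 165^7 ≡ 256 (mod 331), giving x = 7.

7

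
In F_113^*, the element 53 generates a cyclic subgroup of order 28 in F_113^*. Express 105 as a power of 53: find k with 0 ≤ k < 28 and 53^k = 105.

19

Successive powers of 53 modulo 113:
  53^0=1  53^1=53  53^2=97  53^3=56  53^4=30  53^5=8
  53^6=85  53^7=98  53^8=109  53^9=14  53^10=64  53^11=2
  53^12=106  53^13=81  53^14=112  53^15=60  53^16=16  53^17=57
  53^18=83  53^19=105
So 53^19 ≡ 105 (mod 113), giving k = 19.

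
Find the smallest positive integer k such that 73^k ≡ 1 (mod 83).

82

The order of 73 must divide p − 1 = 82 = 2 · 41.
Divisors: 1, 2, 41, 82.
Check each in increasing order: 73^1 ≡ 73;  73^2 ≡ 17;  73^41 ≡ 82;  73^82 ≡ 1.
Smallest exponent giving 1 is 82.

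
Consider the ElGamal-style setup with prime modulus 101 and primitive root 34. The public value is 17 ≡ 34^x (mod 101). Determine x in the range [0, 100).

30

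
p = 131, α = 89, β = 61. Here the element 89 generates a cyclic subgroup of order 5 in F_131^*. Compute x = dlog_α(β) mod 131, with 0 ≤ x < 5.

2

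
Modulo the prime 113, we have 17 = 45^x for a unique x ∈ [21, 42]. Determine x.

33

Compute 45^21 mod 113 = 65, then multiply by 45 repeatedly:
  45^21=65  45^22=100  45^23=93  45^24=4  45^25=67
  45^26=77  45^27=75  45^28=98  45^29=3  45^30=22
  45^31=86  45^32=28  45^33=17
Found 17 at exponent 33.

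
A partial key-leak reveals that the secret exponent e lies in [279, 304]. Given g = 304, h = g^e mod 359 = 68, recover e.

290

Compute 304^279 mod 359 = 76, then multiply by 304 repeatedly:
  304^279=76  304^280=128  304^281=140  304^282=198  304^283=239
  304^284=138  304^285=308  304^286=292  304^287=95  304^288=160
  304^289=175  304^290=68
Found 68 at exponent 290.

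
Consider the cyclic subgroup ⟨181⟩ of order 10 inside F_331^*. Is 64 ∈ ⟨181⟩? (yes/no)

⟨181⟩ has order 10; its elements mod 331 are {1, 8, 64, 124, 150, 181, 207, 267, 323, 330}.
64 is in this set.

yes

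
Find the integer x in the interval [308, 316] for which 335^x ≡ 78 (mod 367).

Compute 335^308 mod 367 = 274, then multiply by 335 repeatedly:
  335^308=274  335^309=40  335^310=188  335^311=223  335^312=204
  335^313=78
Found 78 at exponent 313.

313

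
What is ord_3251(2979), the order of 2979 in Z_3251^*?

3250

The order of 2979 must divide p − 1 = 3250 = 2 · 5^3 · 13.
Divisors: 1, 2, 5, 10, 13, 25, 26, 50, 65, 125, 130, 250, 325, 650, 1625, 3250.
Check each in increasing order: 2979^1 ≡ 2979;  2979^2 ≡ 2462;  2979^5 ≡ 2623;  2979^10 ≡ 1013;  2979^13 ≡ 283;  2979^25 ≡ 1845;  2979^26 ≡ 2065;  2979^50 ≡ 228;  2979^65 ≡ 1224;  2979^125 ≡ 2729;  2979^130 ≡ 2716;  2979^250 ≡ 2651;  2979^325 ≡ 1887;  2979^650 ≡ 924;  2979^1625 ≡ 3250;  2979^3250 ≡ 1.
Smallest exponent giving 1 is 3250.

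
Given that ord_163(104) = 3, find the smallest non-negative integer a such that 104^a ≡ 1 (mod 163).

Successive powers of 104 modulo 163:
  104^0=1
So 104^0 ≡ 1 (mod 163), giving a = 0.

0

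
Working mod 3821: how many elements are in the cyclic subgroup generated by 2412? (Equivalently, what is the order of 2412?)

The order of 2412 must divide p − 1 = 3820 = 2^2 · 5 · 191.
Divisors: 1, 2, 4, 5, 10, 20, 191, 382, 764, 955, 1910, 3820.
Check each in increasing order: 2412^1 ≡ 2412;  2412^2 ≡ 2182;  2412^4 ≡ 158;  2412^5 ≡ 2817;  2412^10 ≡ 3093;  2412^20 ≡ 2686;  2412^191 ≡ 3177;  2412^382 ≡ 2068;  2412^764 ≡ 925;  2412^955 ≡ 376;  2412^1910 ≡ 3820;  2412^3820 ≡ 1.
Smallest exponent giving 1 is 3820.

3820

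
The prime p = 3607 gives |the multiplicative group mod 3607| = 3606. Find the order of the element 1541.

The order of 1541 must divide p − 1 = 3606 = 2 · 3 · 601.
Divisors: 1, 2, 3, 6, 601, 1202, 1803, 3606.
Check each in increasing order: 1541^1 ≡ 1541;  1541^2 ≡ 1275;  1541^3 ≡ 2567;  1541^6 ≡ 3107;  1541^601 ≡ 1400;  1541^1202 ≡ 1399;  1541^1803 ≡ 3606;  1541^3606 ≡ 1.
Smallest exponent giving 1 is 3606.

3606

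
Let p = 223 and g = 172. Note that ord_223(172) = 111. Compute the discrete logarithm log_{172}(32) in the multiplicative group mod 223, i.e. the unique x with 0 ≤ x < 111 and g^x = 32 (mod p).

33

Baby-step giant-step with m = ceil(sqrt(111)) = 11.
Baby table (172^j mod 223 for j=0..10):
  0:1  1:172  2:148  3:34  4:50  5:126  6:41  7:139
  8:47  9:56  10:43
Giant step factor: 172^(-11) ≡ 217 (mod 223).
Scan 32·217^i mod 223 for i = 0, 1, …:
  i=0: 32   i=1: 31   i=2: 37   i=3: 1
Match at i=3, j=0: x = 3·11 + 0 = 33.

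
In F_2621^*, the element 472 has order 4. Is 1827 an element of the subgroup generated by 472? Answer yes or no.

⟨472⟩ has order 4; its elements mod 2621 are {1, 472, 2149, 2620}.
1827 is not in this set.

no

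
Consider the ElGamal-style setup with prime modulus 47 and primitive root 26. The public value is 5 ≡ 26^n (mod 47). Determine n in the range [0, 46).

27

Baby-step giant-step with m = ceil(sqrt(46)) = 7.
Baby table (26^j mod 47 for j=0..6):
  0:1  1:26  2:18  3:45  4:42  5:11  6:4
Giant step factor: 26^(-7) ≡ 33 (mod 47).
Scan 5·33^i mod 47 for i = 0, 1, …:
  i=0: 5   i=1: 24   i=2: 40   i=3: 4
Match at i=3, j=6: n = 3·7 + 6 = 27.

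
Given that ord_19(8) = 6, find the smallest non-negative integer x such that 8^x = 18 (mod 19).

3

Successive powers of 8 modulo 19:
  8^0=1  8^1=8  8^2=7  8^3=18
So 8^3 ≡ 18 (mod 19), giving x = 3.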